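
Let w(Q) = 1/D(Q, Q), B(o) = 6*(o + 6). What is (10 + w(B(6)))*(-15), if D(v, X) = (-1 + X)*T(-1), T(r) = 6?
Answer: -21305/142 ≈ -150.04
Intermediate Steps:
B(o) = 36 + 6*o (B(o) = 6*(6 + o) = 36 + 6*o)
D(v, X) = -6 + 6*X (D(v, X) = (-1 + X)*6 = -6 + 6*X)
w(Q) = 1/(-6 + 6*Q)
(10 + w(B(6)))*(-15) = (10 + 1/(6*(-1 + (36 + 6*6))))*(-15) = (10 + 1/(6*(-1 + (36 + 36))))*(-15) = (10 + 1/(6*(-1 + 72)))*(-15) = (10 + (⅙)/71)*(-15) = (10 + (⅙)*(1/71))*(-15) = (10 + 1/426)*(-15) = (4261/426)*(-15) = -21305/142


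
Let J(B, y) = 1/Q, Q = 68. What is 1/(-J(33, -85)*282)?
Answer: -34/141 ≈ -0.24113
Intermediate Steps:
J(B, y) = 1/68
1/(-J(33, -85)*282) = 1/(-282/68) = 1/(-1*141/34) = 1/(-141/34) = -34/141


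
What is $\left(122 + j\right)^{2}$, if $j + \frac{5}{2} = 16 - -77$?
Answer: $\frac{180625}{4} \approx 45156.0$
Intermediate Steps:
$j = \frac{181}{2}$ ($j = - \frac{5}{2} + \left(16 - -77\right) = - \frac{5}{2} + \left(16 + 77\right) = - \frac{5}{2} + 93 = \frac{181}{2} \approx 90.5$)
$\left(122 + j\right)^{2} = \left(122 + \frac{181}{2}\right)^{2} = \left(\frac{425}{2}\right)^{2} = \frac{180625}{4}$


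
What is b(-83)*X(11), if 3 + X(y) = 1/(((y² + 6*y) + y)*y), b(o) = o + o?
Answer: 542239/1089 ≈ 497.92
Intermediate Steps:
b(o) = 2*o
X(y) = -3 + 1/(y*(y² + 7*y)) (X(y) = -3 + 1/(((y² + 6*y) + y)*y) = -3 + 1/((y² + 7*y)*y) = -3 + 1/(y*(y² + 7*y)))
b(-83)*X(11) = (2*(-83))*((1 - 21*11² - 3*11³)/(11²*(7 + 11))) = -166*(1 - 21*121 - 3*1331)/(121*18) = -166*(1 - 2541 - 3993)/(121*18) = -166*(-6533)/(121*18) = -166*(-6533/2178) = 542239/1089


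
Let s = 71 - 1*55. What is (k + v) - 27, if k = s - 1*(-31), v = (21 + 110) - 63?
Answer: 88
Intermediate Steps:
v = 68 (v = 131 - 63 = 68)
s = 16 (s = 71 - 55 = 16)
k = 47 (k = 16 - 1*(-31) = 16 + 31 = 47)
(k + v) - 27 = (47 + 68) - 27 = 115 - 27 = 88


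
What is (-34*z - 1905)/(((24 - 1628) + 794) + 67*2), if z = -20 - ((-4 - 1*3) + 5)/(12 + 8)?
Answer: 3071/1690 ≈ 1.8172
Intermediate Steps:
z = -199/10 (z = -20 - ((-4 - 3) + 5)/20 = -20 - (-7 + 5)/20 = -20 - (-2)/20 = -20 - 1*(-1/10) = -20 + 1/10 = -199/10 ≈ -19.900)
(-34*z - 1905)/(((24 - 1628) + 794) + 67*2) = (-34*(-199/10) - 1905)/(((24 - 1628) + 794) + 67*2) = (3383/5 - 1905)/((-1604 + 794) + 134) = -6142/(5*(-810 + 134)) = -6142/5/(-676) = -6142/5*(-1/676) = 3071/1690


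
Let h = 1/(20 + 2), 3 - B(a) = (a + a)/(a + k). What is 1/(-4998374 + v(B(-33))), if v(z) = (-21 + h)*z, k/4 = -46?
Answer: -4774/23862507161 ≈ -2.0006e-7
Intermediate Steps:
k = -184 (k = 4*(-46) = -184)
B(a) = 3 - 2*a/(-184 + a) (B(a) = 3 - (a + a)/(a - 184) = 3 - 2*a/(-184 + a))
h = 1/22 ≈ 0.045455
v(z) = -461*z/22 (v(z) = (-21 + 1/22)*z = -461*z/22)
1/(-4998374 + v(B(-33))) = 1/(-4998374 - 461*(-552 - 33)/(22*(-184 - 33))) = 1/(-4998374 - 461*(-585)/(22*(-217))) = 1/(-4998374 - (-461)*(-585)/4774) = 1/(-4998374 - 461/22*585/217) = 1/(-4998374 - 269685/4774) = 1/(-23862507161/4774) = -4774/23862507161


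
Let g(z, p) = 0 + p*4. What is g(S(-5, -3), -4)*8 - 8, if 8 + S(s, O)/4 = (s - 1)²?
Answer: -136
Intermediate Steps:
S(s, O) = -32 + 4*(-1 + s)² (S(s, O) = -32 + 4*(s - 1)² = -32 + 4*(-1 + s)²)
g(z, p) = 4*p (g(z, p) = 0 + 4*p = 4*p)
g(S(-5, -3), -4)*8 - 8 = (4*(-4))*8 - 8 = -16*8 - 8 = -128 - 8 = -136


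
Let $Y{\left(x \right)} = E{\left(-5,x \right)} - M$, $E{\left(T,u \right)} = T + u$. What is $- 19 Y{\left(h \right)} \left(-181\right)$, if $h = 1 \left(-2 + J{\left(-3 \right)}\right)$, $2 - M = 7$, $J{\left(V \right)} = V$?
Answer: $-17195$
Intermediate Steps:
$M = -5$ ($M = 2 - 7 = -5$)
$h = -5$ ($h = 1 \left(-2 - 3\right) = 1 \left(-5\right) = -5$)
$Y{\left(x \right)} = x$ ($Y{\left(x \right)} = \left(-5 + x\right) - -5 = \left(-5 + x\right) + 5 = x$)
$- 19 Y{\left(h \right)} \left(-181\right) = \left(-19\right) \left(-5\right) \left(-181\right) = 95 \left(-181\right) = -17195$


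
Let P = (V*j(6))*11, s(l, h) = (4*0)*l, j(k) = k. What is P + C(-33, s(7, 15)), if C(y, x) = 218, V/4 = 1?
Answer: 482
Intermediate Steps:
V = 4 (V = 4*1 = 4)
s(l, h) = 0 (s(l, h) = 0*l = 0)
P = 264 (P = (4*6)*11 = 24*11 = 264)
P + C(-33, s(7, 15)) = 264 + 218 = 482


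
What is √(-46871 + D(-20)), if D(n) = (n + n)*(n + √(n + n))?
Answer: √(-46071 - 80*I*√10) ≈ 0.5893 - 214.64*I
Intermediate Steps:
D(n) = 2*n*(n + √2*√n) (D(n) = (2*n)*(n + √(2*n)) = (2*n)*(n + √2*√n) = 2*n*(n + √2*√n))
√(-46871 + D(-20)) = √(-46871 + (2*(-20)² + 2*√2*(-20)^(3/2))) = √(-46871 + (2*400 + 2*√2*(-40*I*√5))) = √(-46871 + (800 - 80*I*√10)) = √(-46071 - 80*I*√10)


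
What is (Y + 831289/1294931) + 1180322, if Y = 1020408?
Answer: 2849794330919/1294931 ≈ 2.2007e+6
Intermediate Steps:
(Y + 831289/1294931) + 1180322 = (1020408 + 831289/1294931) + 1180322 = 1321358783137/1294931 + 1180322 = 2849794330919/1294931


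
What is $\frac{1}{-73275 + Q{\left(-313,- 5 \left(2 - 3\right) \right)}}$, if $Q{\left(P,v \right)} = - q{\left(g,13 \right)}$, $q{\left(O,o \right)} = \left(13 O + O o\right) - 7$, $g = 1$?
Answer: $- \frac{1}{73294} \approx -1.3644 \cdot 10^{-5}$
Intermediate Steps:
$q{\left(O,o \right)} = -7 + 13 O + O o$
$Q{\left(P,v \right)} = -19$ ($Q{\left(P,v \right)} = - (-7 + 13 \cdot 1 + 1 \cdot 13) = - (-7 + 13 + 13) = \left(-1\right) 19 = -19$)
$\frac{1}{-73275 + Q{\left(-313,- 5 \left(2 - 3\right) \right)}} = \frac{1}{-73275 - 19} = \frac{1}{-73294} = - \frac{1}{73294}$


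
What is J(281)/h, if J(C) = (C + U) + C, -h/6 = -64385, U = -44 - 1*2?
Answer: 86/64385 ≈ 0.0013357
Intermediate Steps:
U = -46 (U = -44 - 2 = -46)
h = 386310 (h = -6*(-64385) = 386310)
J(C) = -46 + 2*C (J(C) = (C - 46) + C = (-46 + C) + C = -46 + 2*C)
J(281)/h = (-46 + 2*281)/386310 = (-46 + 562)*(1/386310) = 516*(1/386310) = 86/64385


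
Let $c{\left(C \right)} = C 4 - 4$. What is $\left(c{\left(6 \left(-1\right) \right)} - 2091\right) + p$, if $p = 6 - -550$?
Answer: $-1563$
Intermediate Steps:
$c{\left(C \right)} = -4 + 4 C$ ($c{\left(C \right)} = 4 C - 4 = -4 + 4 C$)
$p = 556$ ($p = 6 + 550 = 556$)
$\left(c{\left(6 \left(-1\right) \right)} - 2091\right) + p = \left(\left(-4 + 4 \cdot 6 \left(-1\right)\right) - 2091\right) + 556 = \left(\left(-4 + 4 \left(-6\right)\right) - 2091\right) + 556 = \left(\left(-4 - 24\right) - 2091\right) + 556 = \left(-28 - 2091\right) + 556 = -2119 + 556 = -1563$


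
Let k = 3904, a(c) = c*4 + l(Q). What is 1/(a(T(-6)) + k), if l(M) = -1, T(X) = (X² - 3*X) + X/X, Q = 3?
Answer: 1/4123 ≈ 0.00024254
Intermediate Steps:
T(X) = 1 + X² - 3*X (T(X) = (X² - 3*X) + 1 = 1 + X² - 3*X)
a(c) = -1 + 4*c (a(c) = c*4 - 1 = 4*c - 1 = -1 + 4*c)
1/(a(T(-6)) + k) = 1/((-1 + 4*(1 + (-6)² - 3*(-6))) + 3904) = 1/((-1 + 4*(1 + 36 + 18)) + 3904) = 1/((-1 + 4*55) + 3904) = 1/((-1 + 220) + 3904) = 1/(219 + 3904) = 1/4123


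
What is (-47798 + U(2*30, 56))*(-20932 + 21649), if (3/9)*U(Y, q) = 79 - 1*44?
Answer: -34195881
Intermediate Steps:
U(Y, q) = 105 (U(Y, q) = 3*(79 - 1*44) = 3*(79 - 44) = 3*35 = 105)
(-47798 + U(2*30, 56))*(-20932 + 21649) = (-47798 + 105)*(-20932 + 21649) = -47693*717 = -34195881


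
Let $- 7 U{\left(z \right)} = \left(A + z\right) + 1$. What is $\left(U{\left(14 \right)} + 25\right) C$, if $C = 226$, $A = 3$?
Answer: $\frac{35482}{7} \approx 5068.9$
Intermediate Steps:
$U{\left(z \right)} = - \frac{4}{7} - \frac{z}{7}$ ($U{\left(z \right)} = - \frac{\left(3 + z\right) + 1}{7} = - \frac{4 + z}{7} = - \frac{4}{7} - \frac{z}{7}$)
$\left(U{\left(14 \right)} + 25\right) C = \left(\left(- \frac{4}{7} - 2\right) + 25\right) 226 = \left(- \frac{18}{7} + 25\right) 226 = \frac{157}{7} \cdot 226 = \frac{35482}{7}$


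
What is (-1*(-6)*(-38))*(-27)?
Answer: 6156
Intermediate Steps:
(-1*(-6)*(-38))*(-27) = (6*(-38))*(-27) = -228*(-27) = 6156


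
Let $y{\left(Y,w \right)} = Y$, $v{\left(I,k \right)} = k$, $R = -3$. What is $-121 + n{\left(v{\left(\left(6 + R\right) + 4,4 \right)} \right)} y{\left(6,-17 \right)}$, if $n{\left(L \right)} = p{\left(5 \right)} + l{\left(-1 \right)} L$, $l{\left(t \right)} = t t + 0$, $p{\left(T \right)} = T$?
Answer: $-67$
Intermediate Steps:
$l{\left(t \right)} = t^{2}$ ($l{\left(t \right)} = t^{2} + 0 = t^{2}$)
$n{\left(L \right)} = 5 + L$ ($n{\left(L \right)} = 5 + \left(-1\right)^{2} L = 5 + 1 L = 5 + L$)
$-121 + n{\left(v{\left(\left(6 + R\right) + 4,4 \right)} \right)} y{\left(6,-17 \right)} = -121 + \left(5 + 4\right) 6 = -121 + 9 \cdot 6 = -121 + 54 = -67$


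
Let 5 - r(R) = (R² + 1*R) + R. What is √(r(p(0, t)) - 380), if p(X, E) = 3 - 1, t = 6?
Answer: I*√383 ≈ 19.57*I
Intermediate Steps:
p(X, E) = 2
r(R) = 5 - R² - 2*R (r(R) = 5 - ((R² + 1*R) + R) = 5 - ((R² + R) + R) = 5 - ((R + R²) + R) = 5 - (R² + 2*R) = 5 + (-R² - 2*R) = 5 - R² - 2*R)
√(r(p(0, t)) - 380) = √((5 - 1*2² - 2*2) - 380) = √((5 - 1*4 - 4) - 380) = √((5 - 4 - 4) - 380) = √(-3 - 380) = √(-383) = I*√383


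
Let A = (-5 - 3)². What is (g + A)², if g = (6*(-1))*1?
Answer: 3364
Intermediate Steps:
A = 64 (A = (-8)² = 64)
g = -6 (g = -6*1 = -6)
(g + A)² = (-6 + 64)² = 58² = 3364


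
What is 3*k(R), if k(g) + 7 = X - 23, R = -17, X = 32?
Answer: 6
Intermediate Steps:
k(g) = 2 (k(g) = -7 + (32 - 23) = -7 + 9 = 2)
3*k(R) = 3*2 = 6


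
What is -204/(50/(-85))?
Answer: 1734/5 ≈ 346.80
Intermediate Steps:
-204/(50/(-85)) = -204/(50*(-1/85)) = -204/(-10/17) = -204*(-17/10) = 1734/5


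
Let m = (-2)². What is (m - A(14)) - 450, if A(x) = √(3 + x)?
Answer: -446 - √17 ≈ -450.12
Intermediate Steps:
m = 4
(m - A(14)) - 450 = (4 - √(3 + 14)) - 450 = (4 - √17) - 450 = -446 - √17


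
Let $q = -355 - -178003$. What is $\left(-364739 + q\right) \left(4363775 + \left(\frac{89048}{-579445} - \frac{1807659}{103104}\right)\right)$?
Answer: $- \frac{5419493636741807762947}{6638121920} \approx -8.1642 \cdot 10^{11}$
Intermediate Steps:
$q = 177648$ ($q = -355 + 178003 = 177648$)
$\left(-364739 + q\right) \left(4363775 + \left(\frac{89048}{-579445} - \frac{1807659}{103104}\right)\right) = \left(-364739 + 177648\right) \left(4363775 + \left(\frac{89048}{-579445} - \frac{1807659}{103104}\right)\right) = - 187091 \left(4363775 + \left(89048 \left(- \frac{1}{579445}\right) - \frac{200851}{11456}\right)\right) = - 187091 \left(4363775 - \frac{117402241583}{6638121920}\right) = \left(-187091\right) \frac{28967153079206417}{6638121920} = - \frac{5419493636741807762947}{6638121920}$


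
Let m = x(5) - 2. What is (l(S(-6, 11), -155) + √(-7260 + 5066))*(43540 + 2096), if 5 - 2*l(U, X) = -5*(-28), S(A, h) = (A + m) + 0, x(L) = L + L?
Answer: -3080430 + 45636*I*√2194 ≈ -3.0804e+6 + 2.1376e+6*I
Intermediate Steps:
x(L) = 2*L
m = 8 (m = 2*5 - 2 = 10 - 2 = 8)
S(A, h) = 8 + A (S(A, h) = (A + 8) + 0 = (8 + A) + 0 = 8 + A)
l(U, X) = -135/2 (l(U, X) = 5/2 - (-5)*(-28)/2 = 5/2 - ½*140 = 5/2 - 70 = -135/2)
(l(S(-6, 11), -155) + √(-7260 + 5066))*(43540 + 2096) = (-135/2 + √(-7260 + 5066))*(43540 + 2096) = (-135/2 + √(-2194))*45636 = (-135/2 + I*√2194)*45636 = -3080430 + 45636*I*√2194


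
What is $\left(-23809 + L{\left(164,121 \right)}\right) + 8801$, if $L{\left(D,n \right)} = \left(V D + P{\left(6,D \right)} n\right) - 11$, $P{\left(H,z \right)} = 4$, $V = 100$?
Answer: $1865$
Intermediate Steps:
$L{\left(D,n \right)} = -11 + 4 n + 100 D$ ($L{\left(D,n \right)} = \left(100 D + 4 n\right) - 11 = \left(4 n + 100 D\right) - 11 = -11 + 4 n + 100 D$)
$\left(-23809 + L{\left(164,121 \right)}\right) + 8801 = \left(-23809 + \left(-11 + 4 \cdot 121 + 100 \cdot 164\right)\right) + 8801 = \left(-23809 + \left(-11 + 484 + 16400\right)\right) + 8801 = \left(-23809 + 16873\right) + 8801 = -6936 + 8801 = 1865$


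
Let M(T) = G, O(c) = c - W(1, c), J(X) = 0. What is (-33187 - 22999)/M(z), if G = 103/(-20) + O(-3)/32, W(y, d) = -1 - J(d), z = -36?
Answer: 4494880/417 ≈ 10779.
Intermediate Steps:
W(y, d) = -1 (W(y, d) = -1 - 1*0 = -1 + 0 = -1)
O(c) = 1 + c (O(c) = c - 1*(-1) = c + 1 = 1 + c)
G = -417/80 (G = 103/(-20) + (1 - 3)/32 = 103*(-1/20) - 2*1/32 = -103/20 - 1/16 = -417/80 ≈ -5.2125)
M(T) = -417/80
(-33187 - 22999)/M(z) = (-33187 - 22999)/(-417/80) = -56186*(-80/417) = 4494880/417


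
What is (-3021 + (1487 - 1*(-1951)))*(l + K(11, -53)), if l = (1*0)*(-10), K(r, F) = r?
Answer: 4587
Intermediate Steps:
l = 0 (l = 0*(-10) = 0)
(-3021 + (1487 - 1*(-1951)))*(l + K(11, -53)) = (-3021 + (1487 - 1*(-1951)))*(0 + 11) = (-3021 + (1487 + 1951))*11 = (-3021 + 3438)*11 = 417*11 = 4587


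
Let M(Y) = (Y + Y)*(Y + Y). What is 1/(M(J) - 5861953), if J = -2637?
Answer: 1/21953123 ≈ 4.5552e-8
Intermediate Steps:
M(Y) = 4*Y² (M(Y) = (2*Y)*(2*Y) = 4*Y²)
1/(M(J) - 5861953) = 1/(4*(-2637)² - 5861953) = 1/(4*6953769 - 5861953) = 1/(27815076 - 5861953) = 1/21953123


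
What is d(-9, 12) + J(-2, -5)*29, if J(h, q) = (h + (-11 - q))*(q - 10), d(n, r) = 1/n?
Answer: 31319/9 ≈ 3479.9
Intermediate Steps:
J(h, q) = (-10 + q)*(-11 + h - q) (J(h, q) = (-11 + h - q)*(-10 + q) = (-10 + q)*(-11 + h - q))
d(-9, 12) + J(-2, -5)*29 = 1/(-9) + (110 - 1*(-5) - 1*(-5)² - 10*(-2) - 2*(-5))*29 = -⅑ + (110 + 5 - 1*25 + 20 + 10)*29 = -⅑ + (110 + 5 - 25 + 20 + 10)*29 = -⅑ + 120*29 = -⅑ + 3480 = 31319/9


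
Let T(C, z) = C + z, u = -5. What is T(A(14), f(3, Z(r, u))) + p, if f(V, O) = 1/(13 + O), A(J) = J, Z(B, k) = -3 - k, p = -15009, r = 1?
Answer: -224924/15 ≈ -14995.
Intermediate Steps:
T(A(14), f(3, Z(r, u))) + p = (14 + 1/(13 + (-3 - 1*(-5)))) - 15009 = (14 + 1/(13 + (-3 + 5))) - 15009 = (14 + 1/(13 + 2)) - 15009 = (14 + 1/15) - 15009 = 211/15 - 15009 = -224924/15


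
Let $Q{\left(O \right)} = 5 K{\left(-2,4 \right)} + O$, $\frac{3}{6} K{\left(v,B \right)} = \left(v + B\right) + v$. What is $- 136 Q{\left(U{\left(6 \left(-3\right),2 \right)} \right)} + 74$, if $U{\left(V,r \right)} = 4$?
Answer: $-470$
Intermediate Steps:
$K{\left(v,B \right)} = 2 B + 4 v$ ($K{\left(v,B \right)} = 2 \left(\left(v + B\right) + v\right) = 2 \left(\left(B + v\right) + v\right) = 2 \left(B + 2 v\right) = 2 B + 4 v$)
$Q{\left(O \right)} = O$ ($Q{\left(O \right)} = 5 \left(2 \cdot 4 + 4 \left(-2\right)\right) + O = 5 \left(8 - 8\right) + O = 5 \cdot 0 + O = 0 + O = O$)
$- 136 Q{\left(U{\left(6 \left(-3\right),2 \right)} \right)} + 74 = \left(-136\right) 4 + 74 = -544 + 74 = -470$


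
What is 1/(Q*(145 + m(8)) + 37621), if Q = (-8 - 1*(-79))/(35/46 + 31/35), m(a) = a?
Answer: 2651/117222701 ≈ 2.2615e-5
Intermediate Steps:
Q = 114310/2651 (Q = (-8 + 79)/(35*(1/46) + 31*(1/35)) = 71/(35/46 + 31/35) = 71/(2651/1610) = 71*(1610/2651) = 114310/2651 ≈ 43.120)
1/(Q*(145 + m(8)) + 37621) = 1/(114310*(145 + 8)/2651 + 37621) = 1/((114310/2651)*153 + 37621) = 1/(17489430/2651 + 37621) = 1/(117222701/2651) = 2651/117222701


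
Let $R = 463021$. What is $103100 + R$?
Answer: $566121$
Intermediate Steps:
$103100 + R = 103100 + 463021 = 566121$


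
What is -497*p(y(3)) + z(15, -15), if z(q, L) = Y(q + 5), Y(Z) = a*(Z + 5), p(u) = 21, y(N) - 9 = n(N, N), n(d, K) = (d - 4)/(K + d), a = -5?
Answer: -10562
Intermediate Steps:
n(d, K) = (-4 + d)/(K + d)
y(N) = 9 + (-4 + N)/(2*N) (y(N) = 9 + (-4 + N)/(N + N) = 9 + (-4 + N)/((2*N)) = 9 + (1/(2*N))*(-4 + N) = 9 + (-4 + N)/(2*N))
Y(Z) = -25 - 5*Z (Y(Z) = -5*(Z + 5) = -5*(5 + Z) = -25 - 5*Z)
z(q, L) = -50 - 5*q (z(q, L) = -25 - 5*(q + 5) = -25 - 5*(5 + q) = -25 + (-25 - 5*q) = -50 - 5*q)
-497*p(y(3)) + z(15, -15) = -497*21 + (-50 - 5*15) = -10437 + (-50 - 75) = -10437 - 125 = -10562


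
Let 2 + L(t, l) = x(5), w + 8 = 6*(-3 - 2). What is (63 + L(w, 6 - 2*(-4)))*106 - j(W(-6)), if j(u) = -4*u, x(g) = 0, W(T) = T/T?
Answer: 6470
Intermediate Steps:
W(T) = 1
w = -38 (w = -8 + 6*(-3 - 2) = -8 + 6*(-5) = -8 - 30 = -38)
L(t, l) = -2 (L(t, l) = -2 + 0 = -2)
(63 + L(w, 6 - 2*(-4)))*106 - j(W(-6)) = (63 - 2)*106 - (-4) = 61*106 - 1*(-4) = 6466 + 4 = 6470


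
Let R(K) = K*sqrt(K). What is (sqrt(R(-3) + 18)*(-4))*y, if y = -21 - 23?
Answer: 176*sqrt(18 - 3*I*sqrt(3)) ≈ 754.29 - 106.69*I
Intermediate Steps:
y = -44
R(K) = K**(3/2)
(sqrt(R(-3) + 18)*(-4))*y = (sqrt((-3)**(3/2) + 18)*(-4))*(-44) = (sqrt(-3*I*sqrt(3) + 18)*(-4))*(-44) = (sqrt(18 - 3*I*sqrt(3))*(-4))*(-44) = -4*sqrt(18 - 3*I*sqrt(3))*(-44) = 176*sqrt(18 - 3*I*sqrt(3))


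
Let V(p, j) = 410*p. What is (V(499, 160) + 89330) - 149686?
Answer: 144234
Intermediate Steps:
(V(499, 160) + 89330) - 149686 = (410*499 + 89330) - 149686 = (204590 + 89330) - 149686 = 293920 - 149686 = 144234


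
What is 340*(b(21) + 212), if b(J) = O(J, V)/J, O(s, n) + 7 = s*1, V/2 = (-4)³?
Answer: 216920/3 ≈ 72307.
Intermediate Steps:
V = -128 (V = 2*(-4)³ = 2*(-64) = -128)
O(s, n) = -7 + s (O(s, n) = -7 + s*1 = -7 + s)
b(J) = (-7 + J)/J
340*(b(21) + 212) = 340*((-7 + 21)/21 + 212) = 340*((1/21)*14 + 212) = 340*(⅔ + 212) = 340*(638/3) = 216920/3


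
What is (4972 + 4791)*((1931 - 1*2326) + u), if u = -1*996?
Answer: -13580333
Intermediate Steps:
u = -996
(4972 + 4791)*((1931 - 1*2326) + u) = (4972 + 4791)*((1931 - 1*2326) - 996) = 9763*((1931 - 2326) - 996) = 9763*(-395 - 996) = 9763*(-1391) = -13580333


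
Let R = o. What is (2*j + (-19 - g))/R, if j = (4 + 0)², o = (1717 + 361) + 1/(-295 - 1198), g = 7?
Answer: 2986/1034151 ≈ 0.0028874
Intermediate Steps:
o = 3102453/1493 (o = 2078 + 1/(-1493) = 2078 - 1/1493 = 3102453/1493 ≈ 2078.0)
j = 16 (j = 4² = 16)
R = 3102453/1493 ≈ 2078.0
(2*j + (-19 - g))/R = (2*16 + (-19 - 1*7))/(3102453/1493) = (32 + (-19 - 7))*(1493/3102453) = (32 - 26)*(1493/3102453) = 6*(1493/3102453) = 2986/1034151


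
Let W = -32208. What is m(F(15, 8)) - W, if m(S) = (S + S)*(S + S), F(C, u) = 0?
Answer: 32208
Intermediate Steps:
m(S) = 4*S**2 (m(S) = (2*S)*(2*S) = 4*S**2)
m(F(15, 8)) - W = 4*0**2 - 1*(-32208) = 4*0 + 32208 = 0 + 32208 = 32208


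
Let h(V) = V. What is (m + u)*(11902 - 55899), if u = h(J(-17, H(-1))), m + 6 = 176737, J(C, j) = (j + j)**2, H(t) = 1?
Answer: -7775809795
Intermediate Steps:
J(C, j) = 4*j**2 (J(C, j) = (2*j)**2 = 4*j**2)
m = 176731 (m = -6 + 176737 = 176731)
u = 4 (u = 4*1**2 = 4*1 = 4)
(m + u)*(11902 - 55899) = (176731 + 4)*(11902 - 55899) = 176735*(-43997) = -7775809795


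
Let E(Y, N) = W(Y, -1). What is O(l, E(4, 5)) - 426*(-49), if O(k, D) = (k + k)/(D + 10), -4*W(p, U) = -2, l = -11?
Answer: 438310/21 ≈ 20872.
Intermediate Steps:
W(p, U) = ½ (W(p, U) = -¼*(-2) = ½)
E(Y, N) = ½
O(k, D) = 2*k/(10 + D) (O(k, D) = (2*k)/(10 + D) = 2*k/(10 + D))
O(l, E(4, 5)) - 426*(-49) = 2*(-11)/(10 + ½) - 426*(-49) = 2*(-11)/(21/2) + 20874 = 2*(-11)*(2/21) + 20874 = -44/21 + 20874 = 438310/21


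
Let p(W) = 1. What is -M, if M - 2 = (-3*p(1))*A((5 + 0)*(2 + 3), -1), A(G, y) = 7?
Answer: 19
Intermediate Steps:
M = -19 (M = 2 - 3*1*7 = 2 - 3*7 = 2 - 21 = -19)
-M = -1*(-19) = 19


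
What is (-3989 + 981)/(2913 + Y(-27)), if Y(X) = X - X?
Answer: -3008/2913 ≈ -1.0326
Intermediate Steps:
Y(X) = 0
(-3989 + 981)/(2913 + Y(-27)) = (-3989 + 981)/(2913 + 0) = -3008/2913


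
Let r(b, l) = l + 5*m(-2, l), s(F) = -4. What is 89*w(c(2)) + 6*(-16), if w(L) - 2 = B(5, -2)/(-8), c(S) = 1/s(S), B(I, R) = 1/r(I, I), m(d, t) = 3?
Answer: 13031/160 ≈ 81.444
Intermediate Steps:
r(b, l) = 15 + l (r(b, l) = l + 5*3 = l + 15 = 15 + l)
B(I, R) = 1/(15 + I)
c(S) = -1/4 (c(S) = 1/(-4) = -1/4)
w(L) = 319/160 (w(L) = 2 + 1/((15 + 5)*(-8)) = 2 - 1/8/20 = 2 + (1/20)*(-1/8) = 2 - 1/160 = 319/160)
89*w(c(2)) + 6*(-16) = 89*(319/160) + 6*(-16) = 28391/160 - 96 = 13031/160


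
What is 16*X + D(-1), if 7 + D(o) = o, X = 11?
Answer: 168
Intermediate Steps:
D(o) = -7 + o
16*X + D(-1) = 16*11 + (-7 - 1) = 176 - 8 = 168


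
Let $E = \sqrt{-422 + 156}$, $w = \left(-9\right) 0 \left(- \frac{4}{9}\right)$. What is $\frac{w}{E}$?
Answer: $0$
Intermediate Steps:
$w = 0$ ($w = 0 \left(\left(-4\right) \frac{1}{9}\right) = 0 \left(- \frac{4}{9}\right) = 0$)
$E = i \sqrt{266}$ ($E = \sqrt{-266} = i \sqrt{266} \approx 16.31 i$)
$\frac{w}{E} = \frac{0}{i \sqrt{266}} = 0 \left(- \frac{i \sqrt{266}}{266}\right) = 0$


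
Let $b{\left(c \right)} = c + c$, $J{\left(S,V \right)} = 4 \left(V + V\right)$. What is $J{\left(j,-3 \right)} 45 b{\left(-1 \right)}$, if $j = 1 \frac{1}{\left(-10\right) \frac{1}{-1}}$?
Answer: $2160$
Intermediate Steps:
$j = \frac{1}{10}$ ($j = 1 \frac{1}{\left(-10\right) \left(-1\right)} = 1 \cdot \frac{1}{10} = \frac{1}{10} \approx 0.1$)
$J{\left(S,V \right)} = 8 V$ ($J{\left(S,V \right)} = 4 \cdot 2 V = 8 V$)
$b{\left(c \right)} = 2 c$
$J{\left(j,-3 \right)} 45 b{\left(-1 \right)} = 8 \left(-3\right) 45 \cdot 2 \left(-1\right) = \left(-24\right) 45 \left(-2\right) = \left(-1080\right) \left(-2\right) = 2160$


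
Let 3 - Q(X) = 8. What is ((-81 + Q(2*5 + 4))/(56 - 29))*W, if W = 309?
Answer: -8858/9 ≈ -984.22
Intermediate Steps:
Q(X) = -5 (Q(X) = 3 - 1*8 = 3 - 8 = -5)
((-81 + Q(2*5 + 4))/(56 - 29))*W = ((-81 - 5)/(56 - 29))*309 = -86/27*309 = -8858/9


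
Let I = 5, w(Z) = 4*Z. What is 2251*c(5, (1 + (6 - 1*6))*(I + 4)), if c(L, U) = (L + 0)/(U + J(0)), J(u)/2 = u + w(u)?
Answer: 11255/9 ≈ 1250.6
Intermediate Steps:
J(u) = 10*u (J(u) = 2*(u + 4*u) = 2*(5*u) = 10*u)
c(L, U) = L/U (c(L, U) = (L + 0)/(U + 10*0) = L/(U + 0) = L/U)
2251*c(5, (1 + (6 - 1*6))*(I + 4)) = 2251*(5/(((1 + (6 - 1*6))*(5 + 4)))) = 2251*(5/(((1 + (6 - 6))*9))) = 2251*(5/(((1 + 0)*9))) = 2251*(5/((1*9))) = 2251*(5/9) = 11255/9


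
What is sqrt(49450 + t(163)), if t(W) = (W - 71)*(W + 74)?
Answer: sqrt(71254) ≈ 266.93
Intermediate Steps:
t(W) = (-71 + W)*(74 + W)
sqrt(49450 + t(163)) = sqrt(49450 + (-5254 + 163**2 + 3*163)) = sqrt(49450 + (-5254 + 26569 + 489)) = sqrt(49450 + 21804) = sqrt(71254)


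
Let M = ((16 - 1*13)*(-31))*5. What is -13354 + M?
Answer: -13819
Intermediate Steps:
M = -465 (M = ((16 - 13)*(-31))*5 = (3*(-31))*5 = -93*5 = -465)
-13354 + M = -13354 - 465 = -13819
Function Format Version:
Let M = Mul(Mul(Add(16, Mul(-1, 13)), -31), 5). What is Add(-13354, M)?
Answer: -13819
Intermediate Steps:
M = -465 (M = Mul(Mul(Add(16, -13), -31), 5) = Mul(Mul(3, -31), 5) = Mul(-93, 5) = -465)
Add(-13354, M) = Add(-13354, -465) = -13819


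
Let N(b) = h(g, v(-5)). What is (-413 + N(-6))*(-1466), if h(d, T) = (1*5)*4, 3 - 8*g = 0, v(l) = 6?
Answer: 576138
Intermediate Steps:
g = 3/8 (g = 3/8 - ⅛*0 = 3/8 + 0 = 3/8 ≈ 0.37500)
h(d, T) = 20 (h(d, T) = 5*4 = 20)
N(b) = 20
(-413 + N(-6))*(-1466) = (-413 + 20)*(-1466) = -393*(-1466) = 576138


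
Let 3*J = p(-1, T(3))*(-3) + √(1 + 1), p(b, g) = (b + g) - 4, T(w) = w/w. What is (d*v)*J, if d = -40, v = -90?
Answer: 14400 + 1200*√2 ≈ 16097.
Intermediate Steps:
T(w) = 1
p(b, g) = -4 + b + g
J = 4 + √2/3 (J = ((-4 - 1 + 1)*(-3) + √(1 + 1))/3 = (-4*(-3) + √2)/3 = (12 + √2)/3 = 4 + √2/3 ≈ 4.4714)
(d*v)*J = (-40*(-90))*(4 + √2/3) = 3600*(4 + √2/3) = 14400 + 1200*√2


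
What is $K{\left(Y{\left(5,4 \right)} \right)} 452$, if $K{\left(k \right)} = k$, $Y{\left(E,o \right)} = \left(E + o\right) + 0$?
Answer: $4068$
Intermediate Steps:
$Y{\left(E,o \right)} = E + o$
$K{\left(Y{\left(5,4 \right)} \right)} 452 = \left(5 + 4\right) 452 = 9 \cdot 452 = 4068$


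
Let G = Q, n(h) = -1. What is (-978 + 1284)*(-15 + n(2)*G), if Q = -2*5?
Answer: -1530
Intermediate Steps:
Q = -10
G = -10
(-978 + 1284)*(-15 + n(2)*G) = (-978 + 1284)*(-15 - 1*(-10)) = 306*(-15 + 10) = 306*(-5) = -1530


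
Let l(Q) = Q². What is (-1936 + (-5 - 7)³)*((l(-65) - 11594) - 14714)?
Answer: 80912112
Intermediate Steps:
(-1936 + (-5 - 7)³)*((l(-65) - 11594) - 14714) = (-1936 + (-5 - 7)³)*(((-65)² - 11594) - 14714) = (-1936 + (-12)³)*((4225 - 11594) - 14714) = (-1936 - 1728)*(-7369 - 14714) = -3664*(-22083) = 80912112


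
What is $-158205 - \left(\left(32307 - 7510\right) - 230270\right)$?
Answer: $47268$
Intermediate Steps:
$-158205 - \left(\left(32307 - 7510\right) - 230270\right) = -158205 - \left(24797 - 230270\right) = -158205 - -205473 = -158205 + 205473 = 47268$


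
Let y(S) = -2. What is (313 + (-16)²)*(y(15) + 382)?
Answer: 216220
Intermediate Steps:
(313 + (-16)²)*(y(15) + 382) = (313 + (-16)²)*(-2 + 382) = (313 + 256)*380 = 569*380 = 216220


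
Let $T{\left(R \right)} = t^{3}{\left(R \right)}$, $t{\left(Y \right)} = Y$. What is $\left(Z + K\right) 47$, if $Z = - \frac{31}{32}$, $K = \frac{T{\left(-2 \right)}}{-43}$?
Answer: $- \frac{50619}{1376} \approx -36.787$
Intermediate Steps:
$T{\left(R \right)} = R^{3}$
$K = \frac{8}{43}$ ($K = \frac{\left(-2\right)^{3}}{-43} = \left(-8\right) \left(- \frac{1}{43}\right) = \frac{8}{43} \approx 0.18605$)
$Z = - \frac{31}{32}$ ($Z = \left(-31\right) \frac{1}{32} = - \frac{31}{32} \approx -0.96875$)
$\left(Z + K\right) 47 = \left(- \frac{31}{32} + \frac{8}{43}\right) 47 = \left(- \frac{1077}{1376}\right) 47 = - \frac{50619}{1376}$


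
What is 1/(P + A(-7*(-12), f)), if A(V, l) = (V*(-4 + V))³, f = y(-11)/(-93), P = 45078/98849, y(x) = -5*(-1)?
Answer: 98849/29997157220397078 ≈ 3.2953e-12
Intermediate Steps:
y(x) = 5
P = 45078/98849 (P = 45078*(1/98849) = 45078/98849 ≈ 0.45603)
f = -5/93 (f = 5/(-93) = 5*(-1/93) = -5/93 ≈ -0.053763)
A(V, l) = V³*(-4 + V)³
1/(P + A(-7*(-12), f)) = 1/(45078/98849 + (-7*(-12))³*(-4 - 7*(-12))³) = 1/(45078/98849 + 84³*(-4 + 84)³) = 1/(45078/98849 + 592704*80³) = 1/(45078/98849 + 592704*512000) = 1/(45078/98849 + 303464448000) = 1/(29997157220397078/98849) = 98849/29997157220397078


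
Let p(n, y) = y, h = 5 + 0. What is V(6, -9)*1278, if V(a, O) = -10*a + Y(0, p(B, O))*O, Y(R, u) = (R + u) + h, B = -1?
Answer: -30672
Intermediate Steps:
h = 5
Y(R, u) = 5 + R + u (Y(R, u) = (R + u) + 5 = 5 + R + u)
V(a, O) = -10*a + O*(5 + O) (V(a, O) = -10*a + (5 + 0 + O)*O = -10*a + (5 + O)*O = -10*a + O*(5 + O))
V(6, -9)*1278 = (-10*6 - 9*(5 - 9))*1278 = (-60 - 9*(-4))*1278 = (-60 + 36)*1278 = -24*1278 = -30672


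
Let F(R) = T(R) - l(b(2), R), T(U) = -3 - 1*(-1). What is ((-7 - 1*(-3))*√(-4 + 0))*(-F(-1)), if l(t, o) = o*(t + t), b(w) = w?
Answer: 16*I ≈ 16.0*I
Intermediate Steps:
l(t, o) = 2*o*t (l(t, o) = o*(2*t) = 2*o*t)
T(U) = -2 (T(U) = -3 + 1 = -2)
F(R) = -2 - 4*R (F(R) = -2 - 2*R*2 = -2 - 4*R)
((-7 - 1*(-3))*√(-4 + 0))*(-F(-1)) = ((-7 - 1*(-3))*√(-4 + 0))*(-(-2 - 4*(-1))) = ((-7 + 3)*√(-4))*(-(-2 + 4)) = (-8*I)*(-1*2) = -8*I*(-2) = 16*I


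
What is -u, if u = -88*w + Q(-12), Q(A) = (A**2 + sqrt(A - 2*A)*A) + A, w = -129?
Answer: -11484 + 24*sqrt(3) ≈ -11442.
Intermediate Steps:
Q(A) = A + A**2 + A*sqrt(-A) (Q(A) = (A**2 + sqrt(-A)*A) + A = (A**2 + A*sqrt(-A)) + A = A + A**2 + A*sqrt(-A))
u = 11484 - 24*sqrt(3) (u = -88*(-129) + (-12 + (-12)**2 - (-1*(-12))**(3/2)) = 11352 + (-12 + 144 - 12**(3/2)) = 11352 + (-12 + 144 - 24*sqrt(3)) = 11352 + (132 - 24*sqrt(3)) = 11484 - 24*sqrt(3) ≈ 11442.)
-u = -(11484 - 24*sqrt(3)) = -11484 + 24*sqrt(3)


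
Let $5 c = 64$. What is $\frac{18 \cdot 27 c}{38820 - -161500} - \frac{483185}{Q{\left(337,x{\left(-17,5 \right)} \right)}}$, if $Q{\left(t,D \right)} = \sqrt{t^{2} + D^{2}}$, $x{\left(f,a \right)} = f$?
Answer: $\frac{243}{7825} - \frac{483185 \sqrt{113858}}{113858} \approx -1431.9$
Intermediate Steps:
$c = \frac{64}{5}$ ($c = \frac{1}{5} \cdot 64 = \frac{64}{5} \approx 12.8$)
$Q{\left(t,D \right)} = \sqrt{D^{2} + t^{2}}$
$\frac{18 \cdot 27 c}{38820 - -161500} - \frac{483185}{Q{\left(337,x{\left(-17,5 \right)} \right)}} = \frac{18 \cdot 27 \cdot \frac{64}{5}}{38820 - -161500} - \frac{483185}{\sqrt{\left(-17\right)^{2} + 337^{2}}} = \frac{486 \cdot \frac{64}{5}}{38820 + 161500} - \frac{483185}{\sqrt{289 + 113569}} = \frac{31104}{5 \cdot 200320} - \frac{483185}{\sqrt{113858}} = \frac{31104}{5} \cdot \frac{1}{200320} - 483185 \frac{\sqrt{113858}}{113858} = \frac{243}{7825} - \frac{483185 \sqrt{113858}}{113858}$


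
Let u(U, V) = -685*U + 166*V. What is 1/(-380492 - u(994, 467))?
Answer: 1/222876 ≈ 4.4868e-6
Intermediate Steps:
1/(-380492 - u(994, 467)) = 1/(-380492 - (-685*994 + 166*467)) = 1/(-380492 - (-680890 + 77522)) = 1/(-380492 - 1*(-603368)) = 1/(-380492 + 603368) = 1/222876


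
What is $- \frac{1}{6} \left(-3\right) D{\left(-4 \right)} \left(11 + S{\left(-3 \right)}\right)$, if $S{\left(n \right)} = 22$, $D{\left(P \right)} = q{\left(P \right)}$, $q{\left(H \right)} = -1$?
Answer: $- \frac{33}{2} \approx -16.5$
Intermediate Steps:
$D{\left(P \right)} = -1$
$- \frac{1}{6} \left(-3\right) D{\left(-4 \right)} \left(11 + S{\left(-3 \right)}\right) = - \frac{1}{6} \left(-3\right) \left(-1\right) \left(11 + 22\right) = \left(-1\right) \frac{1}{6} \left(-3\right) \left(-1\right) 33 = \left(- \frac{1}{6}\right) \left(-3\right) \left(-1\right) 33 = \frac{1}{2} \left(-1\right) 33 = \left(- \frac{1}{2}\right) 33 = - \frac{33}{2}$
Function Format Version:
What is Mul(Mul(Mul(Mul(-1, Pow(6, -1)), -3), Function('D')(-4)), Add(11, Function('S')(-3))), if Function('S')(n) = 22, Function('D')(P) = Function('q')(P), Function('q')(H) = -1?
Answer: Rational(-33, 2) ≈ -16.500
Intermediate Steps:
Function('D')(P) = -1
Mul(Mul(Mul(Mul(-1, Pow(6, -1)), -3), Function('D')(-4)), Add(11, Function('S')(-3))) = Mul(Mul(Mul(Mul(-1, Pow(6, -1)), -3), -1), Add(11, 22)) = Mul(Mul(Mul(Mul(-1, Rational(1, 6)), -3), -1), 33) = Mul(Mul(Mul(Rational(-1, 6), -3), -1), 33) = Mul(Mul(Rational(1, 2), -1), 33) = Mul(Rational(-1, 2), 33) = Rational(-33, 2)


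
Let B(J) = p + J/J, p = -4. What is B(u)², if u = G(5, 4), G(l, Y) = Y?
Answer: 9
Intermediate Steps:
u = 4
B(J) = -3 (B(J) = -4 + J/J = -4 + 1 = -3)
B(u)² = (-3)² = 9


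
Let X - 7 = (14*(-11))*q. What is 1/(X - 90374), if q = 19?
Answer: -1/93293 ≈ -1.0719e-5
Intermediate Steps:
X = -2919 (X = 7 + (14*(-11))*19 = 7 - 154*19 = 7 - 2926 = -2919)
1/(X - 90374) = 1/(-2919 - 90374) = 1/(-93293) = -1/93293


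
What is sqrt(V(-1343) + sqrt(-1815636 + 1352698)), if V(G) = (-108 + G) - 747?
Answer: sqrt(-2198 + I*sqrt(462938)) ≈ 7.1729 + 47.428*I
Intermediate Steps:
V(G) = -855 + G
sqrt(V(-1343) + sqrt(-1815636 + 1352698)) = sqrt((-855 - 1343) + sqrt(-1815636 + 1352698)) = sqrt(-2198 + sqrt(-462938)) = sqrt(-2198 + I*sqrt(462938))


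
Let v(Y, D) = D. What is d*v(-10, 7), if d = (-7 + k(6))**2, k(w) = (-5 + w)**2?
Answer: 252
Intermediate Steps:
d = 36 (d = (-7 + (-5 + 6)**2)**2 = (-7 + 1**2)**2 = (-7 + 1)**2 = (-6)**2 = 36)
d*v(-10, 7) = 36*7 = 252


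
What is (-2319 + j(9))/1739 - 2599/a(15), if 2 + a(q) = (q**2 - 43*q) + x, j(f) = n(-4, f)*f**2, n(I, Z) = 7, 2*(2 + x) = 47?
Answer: 7635970/1392939 ≈ 5.4819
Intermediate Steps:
x = 43/2 (x = -2 + (1/2)*47 = -2 + 47/2 = 43/2 ≈ 21.500)
j(f) = 7*f**2
a(q) = 39/2 + q**2 - 43*q (a(q) = -2 + ((q**2 - 43*q) + 43/2) = -2 + (43/2 + q**2 - 43*q) = 39/2 + q**2 - 43*q)
(-2319 + j(9))/1739 - 2599/a(15) = (-2319 + 7*9**2)/1739 - 2599/(39/2 + 15**2 - 43*15) = (-2319 + 7*81)*(1/1739) - 2599/(39/2 + 225 - 645) = (-2319 + 567)*(1/1739) - 2599/(-801/2) = -1752*1/1739 - 2599*(-2/801) = -1752/1739 + 5198/801 = 7635970/1392939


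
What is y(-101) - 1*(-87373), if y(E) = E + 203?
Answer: 87475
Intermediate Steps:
y(E) = 203 + E
y(-101) - 1*(-87373) = (203 - 101) - 1*(-87373) = 102 + 87373 = 87475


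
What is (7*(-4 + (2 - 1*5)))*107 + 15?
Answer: -5228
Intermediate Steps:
(7*(-4 + (2 - 1*5)))*107 + 15 = (7*(-4 + (2 - 5)))*107 + 15 = (7*(-4 - 3))*107 + 15 = (7*(-7))*107 + 15 = -49*107 + 15 = -5243 + 15 = -5228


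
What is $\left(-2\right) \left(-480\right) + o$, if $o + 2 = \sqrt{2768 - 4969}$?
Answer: $958 + i \sqrt{2201} \approx 958.0 + 46.915 i$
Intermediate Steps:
$o = -2 + i \sqrt{2201}$ ($o = -2 + \sqrt{2768 - 4969} = -2 + \sqrt{-2201} = -2 + i \sqrt{2201} \approx -2.0 + 46.915 i$)
$\left(-2\right) \left(-480\right) + o = \left(-2\right) \left(-480\right) - \left(2 - i \sqrt{2201}\right) = 960 - \left(2 - i \sqrt{2201}\right) = 958 + i \sqrt{2201}$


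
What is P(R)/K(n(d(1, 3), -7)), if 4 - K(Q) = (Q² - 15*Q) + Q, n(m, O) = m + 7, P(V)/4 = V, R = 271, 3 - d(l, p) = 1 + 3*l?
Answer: 271/13 ≈ 20.846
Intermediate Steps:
d(l, p) = 2 - 3*l (d(l, p) = 3 - (1 + 3*l) = 3 + (-1 - 3*l) = 2 - 3*l)
P(V) = 4*V
n(m, O) = 7 + m
K(Q) = 4 - Q² + 14*Q (K(Q) = 4 - ((Q² - 15*Q) + Q) = 4 - (Q² - 14*Q) = 4 + (-Q² + 14*Q) = 4 - Q² + 14*Q)
P(R)/K(n(d(1, 3), -7)) = (4*271)/(4 - (7 + (2 - 3*1))² + 14*(7 + (2 - 3*1))) = 1084/(4 - (7 + (2 - 3))² + 14*(7 + (2 - 3))) = 1084/(4 - (7 - 1)² + 14*(7 - 1)) = 1084/(4 - 1*6² + 14*6) = 1084/(4 - 1*36 + 84) = 1084/(4 - 36 + 84) = 1084/52 = 1084*(1/52) = 271/13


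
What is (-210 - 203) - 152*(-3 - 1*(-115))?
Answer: -17437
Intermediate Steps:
(-210 - 203) - 152*(-3 - 1*(-115)) = -413 - 152*(-3 + 115) = -413 - 152*112 = -413 - 17024 = -17437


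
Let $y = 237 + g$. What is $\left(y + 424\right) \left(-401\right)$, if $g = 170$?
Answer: $-333231$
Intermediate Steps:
$y = 407$ ($y = 237 + 170 = 407$)
$\left(y + 424\right) \left(-401\right) = \left(407 + 424\right) \left(-401\right) = 831 \left(-401\right) = -333231$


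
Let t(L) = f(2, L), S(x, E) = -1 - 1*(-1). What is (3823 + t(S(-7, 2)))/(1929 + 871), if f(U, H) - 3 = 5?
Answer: 3831/2800 ≈ 1.3682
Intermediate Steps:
S(x, E) = 0 (S(x, E) = -1 + 1 = 0)
f(U, H) = 8 (f(U, H) = 3 + 5 = 8)
t(L) = 8
(3823 + t(S(-7, 2)))/(1929 + 871) = (3823 + 8)/(1929 + 871) = 3831/2800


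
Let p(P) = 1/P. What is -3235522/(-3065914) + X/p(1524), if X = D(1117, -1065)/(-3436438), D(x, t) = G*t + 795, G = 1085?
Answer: 1351635062384479/2633955843583 ≈ 513.16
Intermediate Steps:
D(x, t) = 795 + 1085*t (D(x, t) = 1085*t + 795 = 795 + 1085*t)
X = 577365/1718219 (X = (795 + 1085*(-1065))/(-3436438) = (795 - 1155525)*(-1/3436438) = -1154730*(-1/3436438) = 577365/1718219 ≈ 0.33603)
-3235522/(-3065914) + X/p(1524) = -3235522/(-3065914) + 577365/(1718219*(1/1524)) = -3235522*(-1/3065914) + 577365/(1718219*(1/1524)) = 1617761/1532957 + (577365/1718219)*1524 = 1617761/1532957 + 879904260/1718219 = 1351635062384479/2633955843583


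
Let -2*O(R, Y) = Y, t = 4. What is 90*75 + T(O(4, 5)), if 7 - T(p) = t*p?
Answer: 6767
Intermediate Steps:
O(R, Y) = -Y/2
T(p) = 7 - 4*p
90*75 + T(O(4, 5)) = 90*75 + (7 - (-2)*5) = 6750 + (7 - 4*(-5/2)) = 6750 + (7 + 10) = 6750 + 17 = 6767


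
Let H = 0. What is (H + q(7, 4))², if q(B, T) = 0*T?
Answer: 0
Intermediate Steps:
q(B, T) = 0
(H + q(7, 4))² = (0 + 0)² = 0² = 0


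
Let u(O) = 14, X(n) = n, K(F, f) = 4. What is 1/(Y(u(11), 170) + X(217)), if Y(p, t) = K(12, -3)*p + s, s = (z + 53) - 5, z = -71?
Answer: 1/250 ≈ 0.0040000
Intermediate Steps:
s = -23 (s = (-71 + 53) - 5 = -18 - 5 = -23)
Y(p, t) = -23 + 4*p (Y(p, t) = 4*p - 23 = -23 + 4*p)
1/(Y(u(11), 170) + X(217)) = 1/((-23 + 4*14) + 217) = 1/((-23 + 56) + 217) = 1/(33 + 217) = 1/250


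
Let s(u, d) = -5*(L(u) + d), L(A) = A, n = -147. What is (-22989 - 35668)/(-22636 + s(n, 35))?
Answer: 58657/22076 ≈ 2.6570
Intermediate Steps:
s(u, d) = -5*d - 5*u (s(u, d) = -5*(u + d) = -5*(d + u) = -5*d - 5*u)
(-22989 - 35668)/(-22636 + s(n, 35)) = (-22989 - 35668)/(-22636 + (-5*35 - 5*(-147))) = -58657/(-22636 + (-175 + 735)) = -58657/(-22636 + 560) = -58657/(-22076) = -58657*(-1/22076) = 58657/22076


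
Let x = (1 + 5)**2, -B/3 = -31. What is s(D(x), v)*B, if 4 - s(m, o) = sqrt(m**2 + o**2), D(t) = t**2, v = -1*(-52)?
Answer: 372 - 372*sqrt(105145) ≈ -1.2025e+5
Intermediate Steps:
B = 93 (B = -3*(-31) = 93)
v = 52
x = 36 (x = 6**2 = 36)
s(m, o) = 4 - sqrt(m**2 + o**2)
s(D(x), v)*B = (4 - sqrt((36**2)**2 + 52**2))*93 = (4 - sqrt(1296**2 + 2704))*93 = (4 - sqrt(1679616 + 2704))*93 = (4 - sqrt(1682320))*93 = (4 - 4*sqrt(105145))*93 = 372 - 372*sqrt(105145)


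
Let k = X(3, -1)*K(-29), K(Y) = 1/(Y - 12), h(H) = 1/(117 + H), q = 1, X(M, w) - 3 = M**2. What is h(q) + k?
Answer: -1375/4838 ≈ -0.28421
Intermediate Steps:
X(M, w) = 3 + M**2
K(Y) = 1/(-12 + Y)
k = -12/41 (k = (3 + 3**2)/(-12 - 29) = (3 + 9)/(-41) = 12*(-1/41) = -12/41 ≈ -0.29268)
h(q) + k = 1/(117 + 1) - 12/41 = 1/118 - 12/41 = -1375/4838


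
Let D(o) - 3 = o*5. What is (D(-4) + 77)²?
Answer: 3600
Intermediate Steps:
D(o) = 3 + 5*o (D(o) = 3 + o*5 = 3 + 5*o)
(D(-4) + 77)² = ((3 + 5*(-4)) + 77)² = ((3 - 20) + 77)² = (-17 + 77)² = 60² = 3600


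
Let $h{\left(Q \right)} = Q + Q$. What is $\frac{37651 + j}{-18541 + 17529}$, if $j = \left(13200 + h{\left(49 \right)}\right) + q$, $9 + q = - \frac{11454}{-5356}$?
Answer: $- \frac{136423047}{2710136} \approx -50.338$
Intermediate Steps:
$h{\left(Q \right)} = 2 Q$
$q = - \frac{18375}{2678}$ ($q = -9 - \frac{11454}{-5356} = -9 - 11454 \left(- \frac{1}{5356}\right) = -9 - - \frac{5727}{2678} = -9 + \frac{5727}{2678} = - \frac{18375}{2678} \approx -6.8615$)
$j = \frac{35593669}{2678}$ ($j = \left(13200 + 2 \cdot 49\right) - \frac{18375}{2678} = \left(13200 + 98\right) - \frac{18375}{2678} = 13298 - \frac{18375}{2678} = \frac{35593669}{2678} \approx 13291.0$)
$\frac{37651 + j}{-18541 + 17529} = \frac{37651 + \frac{35593669}{2678}}{-18541 + 17529} = \frac{136423047}{2678 \left(-1012\right)} = \frac{136423047}{2678} \left(- \frac{1}{1012}\right) = - \frac{136423047}{2710136}$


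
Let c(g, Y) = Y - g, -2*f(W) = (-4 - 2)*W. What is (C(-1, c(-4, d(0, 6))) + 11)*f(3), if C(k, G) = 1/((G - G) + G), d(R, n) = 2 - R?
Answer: 201/2 ≈ 100.50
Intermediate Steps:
f(W) = 3*W (f(W) = -(-4 - 2)*W/2 = -(-3)*W = 3*W)
C(k, G) = 1/G (C(k, G) = 1/(0 + G) = 1/G)
(C(-1, c(-4, d(0, 6))) + 11)*f(3) = (1/((2 - 1*0) - 1*(-4)) + 11)*(3*3) = (1/((2 + 0) + 4) + 11)*9 = (1/(2 + 4) + 11)*9 = (1/6 + 11)*9 = (67/6)*9 = 201/2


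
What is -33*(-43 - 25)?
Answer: 2244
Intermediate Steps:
-33*(-43 - 25) = -33*(-68) = 2244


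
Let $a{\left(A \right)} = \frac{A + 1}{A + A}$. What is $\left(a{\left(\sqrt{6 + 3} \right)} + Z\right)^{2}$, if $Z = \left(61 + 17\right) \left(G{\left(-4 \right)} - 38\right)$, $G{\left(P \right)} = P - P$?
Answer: $\frac{79032100}{9} \approx 8.7813 \cdot 10^{6}$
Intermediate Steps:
$G{\left(P \right)} = 0$
$Z = -2964$ ($Z = \left(61 + 17\right) \left(0 - 38\right) = 78 \left(-38\right) = -2964$)
$a{\left(A \right)} = \frac{1 + A}{2 A}$
$\left(a{\left(\sqrt{6 + 3} \right)} + Z\right)^{2} = \left(\frac{1 + \sqrt{6 + 3}}{2 \sqrt{6 + 3}} - 2964\right)^{2} = \left(\frac{1 + \sqrt{9}}{2 \sqrt{9}} - 2964\right)^{2} = \left(\frac{1 + 3}{2 \cdot 3} - 2964\right)^{2} = \left(\frac{1}{2} \cdot \frac{1}{3} \cdot 4 - 2964\right)^{2} = \left(\frac{2}{3} - 2964\right)^{2} = \left(- \frac{8890}{3}\right)^{2} = \frac{79032100}{9}$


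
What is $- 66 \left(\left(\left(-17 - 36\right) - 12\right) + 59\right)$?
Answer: $396$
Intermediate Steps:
$- 66 \left(\left(\left(-17 - 36\right) - 12\right) + 59\right) = - 66 \left(\left(-53 - 12\right) + 59\right) = - 66 \left(-65 + 59\right) = \left(-66\right) \left(-6\right) = 396$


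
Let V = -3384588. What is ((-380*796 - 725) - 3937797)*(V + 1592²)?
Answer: 3605377584248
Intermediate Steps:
((-380*796 - 725) - 3937797)*(V + 1592²) = ((-380*796 - 725) - 3937797)*(-3384588 + 1592²) = ((-302480 - 725) - 3937797)*(-3384588 + 2534464) = (-303205 - 3937797)*(-850124) = -4241002*(-850124) = 3605377584248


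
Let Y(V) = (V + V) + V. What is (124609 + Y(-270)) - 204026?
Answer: -80227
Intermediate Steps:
Y(V) = 3*V (Y(V) = 2*V + V = 3*V)
(124609 + Y(-270)) - 204026 = (124609 + 3*(-270)) - 204026 = (124609 - 810) - 204026 = 123799 - 204026 = -80227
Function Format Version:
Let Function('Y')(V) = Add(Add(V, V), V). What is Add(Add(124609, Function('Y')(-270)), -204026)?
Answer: -80227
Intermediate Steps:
Function('Y')(V) = Mul(3, V) (Function('Y')(V) = Add(Mul(2, V), V) = Mul(3, V))
Add(Add(124609, Function('Y')(-270)), -204026) = Add(Add(124609, Mul(3, -270)), -204026) = Add(Add(124609, -810), -204026) = Add(123799, -204026) = -80227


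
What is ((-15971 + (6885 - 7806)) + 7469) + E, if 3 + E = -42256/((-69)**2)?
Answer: -44919442/4761 ≈ -9434.9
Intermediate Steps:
E = -56539/4761 (E = -3 - 42256/((-69)**2) = -3 - 42256/4761 = -56539/4761 ≈ -11.875)
((-15971 + (6885 - 7806)) + 7469) + E = ((-15971 + (6885 - 7806)) + 7469) - 56539/4761 = ((-15971 - 921) + 7469) - 56539/4761 = (-16892 + 7469) - 56539/4761 = -9423 - 56539/4761 = -44919442/4761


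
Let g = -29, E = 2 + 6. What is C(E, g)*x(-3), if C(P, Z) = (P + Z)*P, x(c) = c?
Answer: 504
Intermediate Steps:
E = 8
C(P, Z) = P*(P + Z)
C(E, g)*x(-3) = (8*(8 - 29))*(-3) = (8*(-21))*(-3) = -168*(-3) = 504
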